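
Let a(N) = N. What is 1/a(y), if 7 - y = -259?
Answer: 1/266 ≈ 0.0037594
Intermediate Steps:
y = 266 (y = 7 - 1*(-259) = 7 + 259 = 266)
1/a(y) = 1/266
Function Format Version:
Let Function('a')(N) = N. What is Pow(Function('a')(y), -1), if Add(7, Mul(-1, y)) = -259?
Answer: Rational(1, 266) ≈ 0.0037594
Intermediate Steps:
y = 266 (y = Add(7, Mul(-1, -259)) = Add(7, 259) = 266)
Pow(Function('a')(y), -1) = Pow(266, -1) = Rational(1, 266)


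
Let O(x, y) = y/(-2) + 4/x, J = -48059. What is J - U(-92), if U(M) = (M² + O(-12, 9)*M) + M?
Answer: -170627/3 ≈ -56876.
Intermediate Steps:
O(x, y) = 4/x - y/2 (O(x, y) = y*(-½) + 4/x = -y/2 + 4/x = 4/x - y/2)
U(M) = M² - 23*M/6 (U(M) = (M² + (4/(-12) - ½*9)*M) + M = (M² + (4*(-1/12) - 9/2)*M) + M = (M² + (-⅓ - 9/2)*M) + M = (M² - 29*M/6) + M = M² - 23*M/6)
J - U(-92) = -48059 - (-92)*(-23 + 6*(-92))/6 = -48059 - (-92)*(-23 - 552)/6 = -48059 - (-92)*(-575)/6 = -48059 - 1*26450/3 = -48059 - 26450/3 = -170627/3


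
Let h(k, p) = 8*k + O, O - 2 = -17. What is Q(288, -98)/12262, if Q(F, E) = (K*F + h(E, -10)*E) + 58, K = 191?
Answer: 66684/6131 ≈ 10.877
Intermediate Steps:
O = -15 (O = 2 - 17 = -15)
h(k, p) = -15 + 8*k (h(k, p) = 8*k - 15 = -15 + 8*k)
Q(F, E) = 58 + 191*F + E*(-15 + 8*E) (Q(F, E) = (191*F + (-15 + 8*E)*E) + 58 = (191*F + E*(-15 + 8*E)) + 58 = 58 + 191*F + E*(-15 + 8*E))
Q(288, -98)/12262 = (58 + 191*288 - 98*(-15 + 8*(-98)))/12262 = (58 + 55008 - 98*(-15 - 784))*(1/12262) = (58 + 55008 - 98*(-799))*(1/12262) = (58 + 55008 + 78302)*(1/12262) = 133368*(1/12262) = 66684/6131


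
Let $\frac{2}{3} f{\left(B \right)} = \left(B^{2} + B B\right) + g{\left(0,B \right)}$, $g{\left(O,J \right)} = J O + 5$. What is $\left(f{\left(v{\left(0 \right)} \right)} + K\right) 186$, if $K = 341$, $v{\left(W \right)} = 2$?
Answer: $67053$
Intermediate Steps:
$g{\left(O,J \right)} = 5 + J O$
$f{\left(B \right)} = \frac{15}{2} + 3 B^{2}$ ($f{\left(B \right)} = \frac{3 \left(\left(B^{2} + B B\right) + \left(5 + B 0\right)\right)}{2} = \frac{3 \left(\left(B^{2} + B^{2}\right) + \left(5 + 0\right)\right)}{2} = \frac{3 \left(2 B^{2} + 5\right)}{2} = \frac{3 \left(5 + 2 B^{2}\right)}{2} = \frac{15}{2} + 3 B^{2}$)
$\left(f{\left(v{\left(0 \right)} \right)} + K\right) 186 = \left(\left(\frac{15}{2} + 3 \cdot 2^{2}\right) + 341\right) 186 = \left(\left(\frac{15}{2} + 3 \cdot 4\right) + 341\right) 186 = \left(\left(\frac{15}{2} + 12\right) + 341\right) 186 = \left(\frac{39}{2} + 341\right) 186 = \frac{721}{2} \cdot 186 = 67053$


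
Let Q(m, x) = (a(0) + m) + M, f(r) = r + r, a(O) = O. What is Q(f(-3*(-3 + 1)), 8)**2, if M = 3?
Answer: 225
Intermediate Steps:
f(r) = 2*r
Q(m, x) = 3 + m (Q(m, x) = (0 + m) + 3 = m + 3 = 3 + m)
Q(f(-3*(-3 + 1)), 8)**2 = (3 + 2*(-3*(-3 + 1)))**2 = (3 + 2*(-3*(-2)))**2 = (3 + 2*6)**2 = (3 + 12)**2 = 15**2 = 225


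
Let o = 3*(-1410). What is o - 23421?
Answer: -27651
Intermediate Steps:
o = -4230
o - 23421 = -4230 - 23421 = -27651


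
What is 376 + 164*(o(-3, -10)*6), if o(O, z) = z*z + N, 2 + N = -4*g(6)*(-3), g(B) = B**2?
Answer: 521896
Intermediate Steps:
N = 430 (N = -2 - 4*6**2*(-3) = -2 - 4*36*(-3) = -2 - 144*(-3) = -2 + 432 = 430)
o(O, z) = 430 + z**2 (o(O, z) = z*z + 430 = z**2 + 430 = 430 + z**2)
376 + 164*(o(-3, -10)*6) = 376 + 164*((430 + (-10)**2)*6) = 376 + 164*((430 + 100)*6) = 376 + 164*(530*6) = 376 + 164*3180 = 376 + 521520 = 521896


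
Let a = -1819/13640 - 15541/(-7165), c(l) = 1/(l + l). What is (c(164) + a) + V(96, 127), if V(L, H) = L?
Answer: 39283664823/400695460 ≈ 98.039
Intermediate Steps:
c(l) = 1/(2*l)
a = 39789221/19546120 (a = -1819*1/13640 - 15541*(-1/7165) = -1819/13640 + 15541/7165 = 39789221/19546120 ≈ 2.0357)
(c(164) + a) + V(96, 127) = ((½)/164 + 39789221/19546120) + 96 = ((½)*(1/164) + 39789221/19546120) + 96 = (1/328 + 39789221/19546120) + 96 = 816900663/400695460 + 96 = 39283664823/400695460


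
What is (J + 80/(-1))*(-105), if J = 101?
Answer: -2205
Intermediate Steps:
(J + 80/(-1))*(-105) = (101 + 80/(-1))*(-105) = (101 + 80*(-1))*(-105) = (101 - 80)*(-105) = 21*(-105) = -2205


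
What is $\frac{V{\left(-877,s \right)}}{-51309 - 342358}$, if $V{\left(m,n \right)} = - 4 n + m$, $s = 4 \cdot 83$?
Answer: $\frac{2205}{393667} \approx 0.0056012$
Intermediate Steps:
$s = 332$
$V{\left(m,n \right)} = m - 4 n$
$\frac{V{\left(-877,s \right)}}{-51309 - 342358} = \frac{-877 - 1328}{-51309 - 342358} = - \frac{2205}{-393667} = \left(-2205\right) \left(- \frac{1}{393667}\right) = \frac{2205}{393667}$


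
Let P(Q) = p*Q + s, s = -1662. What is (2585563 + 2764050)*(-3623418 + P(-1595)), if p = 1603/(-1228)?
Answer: -23800650005206915/1228 ≈ -1.9382e+13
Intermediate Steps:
p = -1603/1228 (p = 1603*(-1/1228) = -1603/1228 ≈ -1.3054)
P(Q) = -1662 - 1603*Q/1228 (P(Q) = -1603*Q/1228 - 1662 = -1662 - 1603*Q/1228)
(2585563 + 2764050)*(-3623418 + P(-1595)) = (2585563 + 2764050)*(-3623418 + (-1662 - 1603/1228*(-1595))) = 5349613*(-3623418 + (-1662 + 2556785/1228)) = 5349613*(-3623418 + 515849/1228) = 5349613*(-4449041455/1228) = -23800650005206915/1228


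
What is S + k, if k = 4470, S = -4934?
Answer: -464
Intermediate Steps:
S + k = -4934 + 4470 = -464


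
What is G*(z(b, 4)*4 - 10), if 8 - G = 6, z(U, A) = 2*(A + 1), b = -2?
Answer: 60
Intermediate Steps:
z(U, A) = 2 + 2*A (z(U, A) = 2*(1 + A) = 2 + 2*A)
G = 2 (G = 8 - 1*6 = 8 - 6 = 2)
G*(z(b, 4)*4 - 10) = 2*((2 + 2*4)*4 - 10) = 2*((2 + 8)*4 - 10) = 2*(10*4 - 10) = 2*(40 - 10) = 2*30 = 60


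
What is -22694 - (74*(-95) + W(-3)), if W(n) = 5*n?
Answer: -15649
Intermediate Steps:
-22694 - (74*(-95) + W(-3)) = -22694 - (74*(-95) + 5*(-3)) = -22694 - (-7030 - 15) = -22694 - 1*(-7045) = -22694 + 7045 = -15649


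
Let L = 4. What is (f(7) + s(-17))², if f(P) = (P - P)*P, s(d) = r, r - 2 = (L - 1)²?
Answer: 121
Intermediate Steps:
r = 11 (r = 2 + (4 - 1)² = 2 + 3² = 2 + 9 = 11)
s(d) = 11
f(P) = 0 (f(P) = 0*P = 0)
(f(7) + s(-17))² = (0 + 11)² = 11² = 121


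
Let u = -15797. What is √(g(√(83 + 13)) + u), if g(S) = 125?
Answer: 2*I*√3918 ≈ 125.19*I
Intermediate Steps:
√(g(√(83 + 13)) + u) = √(125 - 15797) = √(-15672) = 2*I*√3918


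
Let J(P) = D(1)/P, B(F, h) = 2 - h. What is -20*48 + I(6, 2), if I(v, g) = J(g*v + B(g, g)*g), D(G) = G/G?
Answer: -11519/12 ≈ -959.92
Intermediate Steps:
D(G) = 1
J(P) = 1/P
I(v, g) = 1/(g*v + g*(2 - g)) (I(v, g) = 1/(g*v + (2 - g)*g) = 1/(g*v + g*(2 - g)))
-20*48 + I(6, 2) = -20*48 + 1/(2*(2 + 6 - 1*2)) = -960 + 1/(2*(2 + 6 - 2)) = -960 + (½)/6 = -960 + (½)*(⅙) = -960 + 1/12 = -11519/12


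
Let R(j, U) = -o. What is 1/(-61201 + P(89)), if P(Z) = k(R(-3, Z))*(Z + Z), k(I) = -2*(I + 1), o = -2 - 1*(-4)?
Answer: -1/60845 ≈ -1.6435e-5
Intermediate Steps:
o = 2 (o = -2 + 4 = 2)
R(j, U) = -2 (R(j, U) = -1*2 = -2)
k(I) = -2 - 2*I (k(I) = -2*(1 + I) = -2 - 2*I)
P(Z) = 4*Z (P(Z) = (-2 - 2*(-2))*(Z + Z) = (-2 + 4)*(2*Z) = 2*(2*Z) = 4*Z)
1/(-61201 + P(89)) = 1/(-61201 + 4*89) = 1/(-61201 + 356) = 1/(-60845) = -1/60845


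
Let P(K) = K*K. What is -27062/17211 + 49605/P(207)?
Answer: -33980887/81941571 ≈ -0.41470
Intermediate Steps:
P(K) = K²
-27062/17211 + 49605/P(207) = -27062/17211 + 49605/(207²) = -27062*1/17211 + 49605/42849 = -27062/17211 + 49605*(1/42849) = -27062/17211 + 16535/14283 = -33980887/81941571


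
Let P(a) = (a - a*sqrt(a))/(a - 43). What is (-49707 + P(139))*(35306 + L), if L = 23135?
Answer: -278864848253/96 - 8123299*sqrt(139)/96 ≈ -2.9058e+9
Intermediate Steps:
P(a) = (a - a**(3/2))/(-43 + a)
(-49707 + P(139))*(35306 + L) = (-49707 + (139 - 139**(3/2))/(-43 + 139))*(35306 + 23135) = (-49707 + (139 - 139*sqrt(139))/96)*58441 = (-49707 + (139/96 - 139*sqrt(139)/96))*58441 = (-4771733/96 - 139*sqrt(139)/96)*58441 = -278864848253/96 - 8123299*sqrt(139)/96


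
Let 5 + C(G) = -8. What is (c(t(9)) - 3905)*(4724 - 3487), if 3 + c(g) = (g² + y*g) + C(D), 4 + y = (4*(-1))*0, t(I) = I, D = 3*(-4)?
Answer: -4794612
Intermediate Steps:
D = -12
C(G) = -13 (C(G) = -5 - 8 = -13)
y = -4 (y = -4 + (4*(-1))*0 = -4 - 4*0 = -4 + 0 = -4)
c(g) = -16 + g² - 4*g (c(g) = -3 + ((g² - 4*g) - 13) = -3 + (-13 + g² - 4*g) = -16 + g² - 4*g)
(c(t(9)) - 3905)*(4724 - 3487) = ((-16 + 9² - 4*9) - 3905)*(4724 - 3487) = ((-16 + 81 - 36) - 3905)*1237 = (29 - 3905)*1237 = -3876*1237 = -4794612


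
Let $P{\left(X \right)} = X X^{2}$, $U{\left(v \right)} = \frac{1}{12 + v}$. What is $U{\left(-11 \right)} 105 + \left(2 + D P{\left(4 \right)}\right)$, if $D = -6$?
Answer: $-277$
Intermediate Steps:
$P{\left(X \right)} = X^{3}$
$U{\left(-11 \right)} 105 + \left(2 + D P{\left(4 \right)}\right) = \frac{1}{12 - 11} \cdot 105 + \left(2 - 6 \cdot 4^{3}\right) = 1^{-1} \cdot 105 + \left(2 - 384\right) = 1 \cdot 105 + \left(2 - 384\right) = 105 - 382 = -277$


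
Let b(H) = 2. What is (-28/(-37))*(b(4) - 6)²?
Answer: 448/37 ≈ 12.108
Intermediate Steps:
(-28/(-37))*(b(4) - 6)² = (-28/(-37))*(2 - 6)² = -28*(-1/37)*(-4)² = (28/37)*16 = 448/37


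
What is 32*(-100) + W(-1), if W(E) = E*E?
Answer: -3199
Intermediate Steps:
W(E) = E**2
32*(-100) + W(-1) = 32*(-100) + (-1)**2 = -3200 + 1 = -3199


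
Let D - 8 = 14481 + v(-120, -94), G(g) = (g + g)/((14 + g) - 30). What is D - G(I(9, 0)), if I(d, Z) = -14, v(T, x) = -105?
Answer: 215746/15 ≈ 14383.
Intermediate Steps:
G(g) = 2*g/(-16 + g) (G(g) = (2*g)/(-16 + g) = 2*g/(-16 + g))
D = 14384 (D = 8 + (14481 - 105) = 8 + 14376 = 14384)
D - G(I(9, 0)) = 14384 - 2*(-14)/(-16 - 14) = 14384 - 2*(-14)/(-30) = 14384 - 2*(-14)*(-1)/30 = 14384 - 1*14/15 = 14384 - 14/15 = 215746/15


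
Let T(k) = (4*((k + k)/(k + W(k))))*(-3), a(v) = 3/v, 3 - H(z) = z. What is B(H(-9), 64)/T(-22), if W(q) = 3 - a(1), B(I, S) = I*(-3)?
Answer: 3/2 ≈ 1.5000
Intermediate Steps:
H(z) = 3 - z
B(I, S) = -3*I
W(q) = 0 (W(q) = 3 - 3/1 = 3 - 3 = 0)
T(k) = -24 (T(k) = (4*((k + k)/(k + 0)))*(-3) = (4*((2*k)/k))*(-3) = (4*2)*(-3) = 8*(-3) = -24)
B(H(-9), 64)/T(-22) = -3*(3 - 1*(-9))/(-24) = -3*(3 + 9)*(-1/24) = -3*12*(-1/24) = -36*(-1/24) = 3/2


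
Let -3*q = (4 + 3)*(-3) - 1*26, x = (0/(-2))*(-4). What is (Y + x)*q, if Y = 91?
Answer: 4277/3 ≈ 1425.7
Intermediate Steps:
x = 0 (x = (0*(-½))*(-4) = 0*(-4) = 0)
q = 47/3 (q = -((4 + 3)*(-3) - 1*26)/3 = -(7*(-3) - 26)/3 = -(-21 - 26)/3 = -⅓*(-47) = 47/3 ≈ 15.667)
(Y + x)*q = (91 + 0)*(47/3) = 91*(47/3) = 4277/3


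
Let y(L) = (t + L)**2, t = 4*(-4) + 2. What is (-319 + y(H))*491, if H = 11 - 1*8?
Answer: -97218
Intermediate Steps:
t = -14 (t = -16 + 2 = -14)
H = 3 (H = 11 - 8 = 3)
y(L) = (-14 + L)**2
(-319 + y(H))*491 = (-319 + (-14 + 3)**2)*491 = (-319 + (-11)**2)*491 = (-319 + 121)*491 = -198*491 = -97218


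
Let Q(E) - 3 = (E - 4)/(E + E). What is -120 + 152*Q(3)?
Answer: 932/3 ≈ 310.67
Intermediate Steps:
Q(E) = 3 + (-4 + E)/(2*E) (Q(E) = 3 + (E - 4)/(E + E) = 3 + (-4 + E)/((2*E)) = 3 + (-4 + E)*(1/(2*E)) = 3 + (-4 + E)/(2*E))
-120 + 152*Q(3) = -120 + 152*(7/2 - 2/3) = -120 + 152*(7/2 - 2*⅓) = -120 + 152*(7/2 - ⅔) = -120 + 152*(17/6) = -120 + 1292/3 = 932/3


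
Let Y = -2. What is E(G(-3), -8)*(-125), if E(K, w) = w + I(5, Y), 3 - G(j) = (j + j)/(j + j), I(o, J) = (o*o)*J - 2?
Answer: 7500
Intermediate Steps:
I(o, J) = -2 + J*o² (I(o, J) = o²*J - 2 = J*o² - 2 = -2 + J*o²)
G(j) = 2 (G(j) = 3 - (j + j)/(j + j) = 3 - 2*j/(2*j) = 3 - 2*j*1/(2*j) = 3 - 1*1 = 3 - 1 = 2)
E(K, w) = -52 + w (E(K, w) = w + (-2 - 2*5²) = w + (-2 - 2*25) = w + (-2 - 50) = w - 52 = -52 + w)
E(G(-3), -8)*(-125) = (-52 - 8)*(-125) = -60*(-125) = 7500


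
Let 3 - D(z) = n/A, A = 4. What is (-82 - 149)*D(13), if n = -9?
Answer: -4851/4 ≈ -1212.8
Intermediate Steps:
D(z) = 21/4 (D(z) = 3 - (-9)/4 = 3 - 1*(-9/4) = 3 + 9/4 = 21/4)
(-82 - 149)*D(13) = (-82 - 149)*(21/4) = -231*21/4 = -4851/4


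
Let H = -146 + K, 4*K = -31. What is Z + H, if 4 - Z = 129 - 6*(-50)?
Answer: -2315/4 ≈ -578.75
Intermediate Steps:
K = -31/4 (K = (¼)*(-31) = -31/4 ≈ -7.7500)
H = -615/4 (H = -146 - 31/4 = -615/4 ≈ -153.75)
Z = -425 (Z = 4 - (129 - 6*(-50)) = 4 - (129 - 1*(-300)) = 4 - (129 + 300) = 4 - 1*429 = 4 - 429 = -425)
Z + H = -425 - 615/4 = -2315/4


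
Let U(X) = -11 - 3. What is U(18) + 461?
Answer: 447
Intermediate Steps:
U(X) = -14
U(18) + 461 = -14 + 461 = 447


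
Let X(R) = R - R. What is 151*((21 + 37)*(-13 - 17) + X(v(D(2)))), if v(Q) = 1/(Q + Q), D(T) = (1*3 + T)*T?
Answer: -262740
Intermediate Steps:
D(T) = T*(3 + T) (D(T) = (3 + T)*T = T*(3 + T))
v(Q) = 1/(2*Q)
X(R) = 0
151*((21 + 37)*(-13 - 17) + X(v(D(2)))) = 151*((21 + 37)*(-13 - 17) + 0) = 151*(58*(-30) + 0) = 151*(-1740 + 0) = 151*(-1740) = -262740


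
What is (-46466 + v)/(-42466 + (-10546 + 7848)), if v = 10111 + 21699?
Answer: 3664/11291 ≈ 0.32451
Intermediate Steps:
v = 31810
(-46466 + v)/(-42466 + (-10546 + 7848)) = (-46466 + 31810)/(-42466 + (-10546 + 7848)) = -14656/(-42466 - 2698) = -14656/(-45164) = -14656*(-1/45164) = 3664/11291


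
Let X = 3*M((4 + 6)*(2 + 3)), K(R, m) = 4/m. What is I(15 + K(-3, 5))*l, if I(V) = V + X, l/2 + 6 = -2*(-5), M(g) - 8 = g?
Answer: 7592/5 ≈ 1518.4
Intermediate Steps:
M(g) = 8 + g
X = 174 (X = 3*(8 + (4 + 6)*(2 + 3)) = 3*(8 + 10*5) = 3*(8 + 50) = 3*58 = 174)
l = 8 (l = -12 + 2*(-2*(-5)) = -12 + 2*10 = -12 + 20 = 8)
I(V) = 174 + V (I(V) = V + 174 = 174 + V)
I(15 + K(-3, 5))*l = (174 + (15 + 4/5))*8 = (174 + 79/5)*8 = (949/5)*8 = 7592/5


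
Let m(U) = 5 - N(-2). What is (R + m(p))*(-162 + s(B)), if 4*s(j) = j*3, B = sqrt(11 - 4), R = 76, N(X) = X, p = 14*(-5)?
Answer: -13446 + 249*sqrt(7)/4 ≈ -13281.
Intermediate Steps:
p = -70
B = sqrt(7) ≈ 2.6458
s(j) = 3*j/4 (s(j) = (j*3)/4 = (3*j)/4 = 3*j/4)
m(U) = 7 (m(U) = 5 - 1*(-2) = 5 + 2 = 7)
(R + m(p))*(-162 + s(B)) = (76 + 7)*(-162 + 3*sqrt(7)/4) = 83*(-162 + 3*sqrt(7)/4) = -13446 + 249*sqrt(7)/4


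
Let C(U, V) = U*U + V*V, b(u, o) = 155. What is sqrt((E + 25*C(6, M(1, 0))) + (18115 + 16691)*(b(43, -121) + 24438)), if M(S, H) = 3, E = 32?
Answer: sqrt(855985115) ≈ 29257.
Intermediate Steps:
C(U, V) = U**2 + V**2
sqrt((E + 25*C(6, M(1, 0))) + (18115 + 16691)*(b(43, -121) + 24438)) = sqrt((32 + 25*(6**2 + 3**2)) + (18115 + 16691)*(155 + 24438)) = sqrt((32 + 25*(36 + 9)) + 34806*24593) = sqrt((32 + 25*45) + 855983958) = sqrt((32 + 1125) + 855983958) = sqrt(1157 + 855983958) = sqrt(855985115)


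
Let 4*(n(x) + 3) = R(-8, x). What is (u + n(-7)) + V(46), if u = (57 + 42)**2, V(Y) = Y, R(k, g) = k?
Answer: 9842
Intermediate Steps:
n(x) = -5 (n(x) = -3 + (1/4)*(-8) = -3 - 2 = -5)
u = 9801 (u = 99**2 = 9801)
(u + n(-7)) + V(46) = (9801 - 5) + 46 = 9796 + 46 = 9842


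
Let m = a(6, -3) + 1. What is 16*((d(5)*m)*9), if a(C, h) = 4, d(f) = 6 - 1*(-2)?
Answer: 5760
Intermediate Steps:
d(f) = 8 (d(f) = 6 + 2 = 8)
m = 5 (m = 4 + 1 = 5)
16*((d(5)*m)*9) = 16*((8*5)*9) = 16*(40*9) = 16*360 = 5760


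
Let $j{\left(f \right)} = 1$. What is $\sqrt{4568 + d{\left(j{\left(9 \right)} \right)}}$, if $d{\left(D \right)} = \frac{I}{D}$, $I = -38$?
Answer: $\sqrt{4530} \approx 67.305$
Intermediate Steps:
$d{\left(D \right)} = - \frac{38}{D}$
$\sqrt{4568 + d{\left(j{\left(9 \right)} \right)}} = \sqrt{4568 - \frac{38}{1}} = \sqrt{4568 - 38} = \sqrt{4530}$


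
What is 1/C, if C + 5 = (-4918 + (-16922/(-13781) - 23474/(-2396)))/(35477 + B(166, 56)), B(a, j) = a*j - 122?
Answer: -737171846338/3766871611221 ≈ -0.19570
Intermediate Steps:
B(a, j) = -122 + a*j
C = -3766871611221/737171846338 (C = -5 + (-4918 + (-16922/(-13781) - 23474/(-2396)))/(35477 + (-122 + 166*56)) = -5 + (-4918 + (-16922*(-1/13781) - 23474*(-1/2396)))/(35477 + (-122 + 9296)) = -5 + (-4918 + (16922/13781 + 11737/1198))/(35477 + 9174) = -5 + (-4918 + 182020153/16509638)/44651 = -5 - 81012379531/16509638*1/44651 = -5 - 81012379531/737171846338 = -3766871611221/737171846338 ≈ -5.1099)
1/C = 1/(-3766871611221/737171846338) = -737171846338/3766871611221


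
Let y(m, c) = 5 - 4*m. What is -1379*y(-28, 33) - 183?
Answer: -161526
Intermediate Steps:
-1379*y(-28, 33) - 183 = -1379*(5 - 4*(-28)) - 183 = -1379*(5 + 112) - 183 = -1379*117 - 183 = -161343 - 183 = -161526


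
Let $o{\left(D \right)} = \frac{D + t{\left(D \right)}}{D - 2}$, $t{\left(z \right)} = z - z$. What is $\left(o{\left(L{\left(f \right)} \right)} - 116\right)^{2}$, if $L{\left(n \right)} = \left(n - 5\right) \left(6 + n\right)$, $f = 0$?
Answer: $\frac{3389281}{256} \approx 13239.0$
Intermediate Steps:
$L{\left(n \right)} = \left(-5 + n\right) \left(6 + n\right)$
$t{\left(z \right)} = 0$
$o{\left(D \right)} = \frac{D}{-2 + D}$ ($o{\left(D \right)} = \frac{D + 0}{D - 2} = \frac{D}{-2 + D}$)
$\left(o{\left(L{\left(f \right)} \right)} - 116\right)^{2} = \left(\frac{-30 + 0 + 0^{2}}{-2 + \left(-30 + 0 + 0^{2}\right)} - 116\right)^{2} = \left(\frac{-30 + 0 + 0}{-2 + \left(-30 + 0 + 0\right)} - 116\right)^{2} = \left(- \frac{30}{-2 - 30} - 116\right)^{2} = \left(- \frac{30}{-32} - 116\right)^{2} = \left(\left(-30\right) \left(- \frac{1}{32}\right) - 116\right)^{2} = \left(\frac{15}{16} - 116\right)^{2} = \left(- \frac{1841}{16}\right)^{2} = \frac{3389281}{256}$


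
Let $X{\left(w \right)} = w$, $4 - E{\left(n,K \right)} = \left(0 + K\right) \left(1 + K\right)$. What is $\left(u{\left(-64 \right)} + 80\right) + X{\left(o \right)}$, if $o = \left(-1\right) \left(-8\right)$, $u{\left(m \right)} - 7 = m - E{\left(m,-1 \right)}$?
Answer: $27$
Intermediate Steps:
$E{\left(n,K \right)} = 4 - K \left(1 + K\right)$ ($E{\left(n,K \right)} = 4 - \left(0 + K\right) \left(1 + K\right) = 4 - K \left(1 + K\right)$)
$u{\left(m \right)} = 3 + m$ ($u{\left(m \right)} = 7 - \left(4 + 1 - 1 - m\right) = 7 - \left(5 - 1 - m\right) = 7 + \left(m - \left(4 + 1 - 1\right)\right) = 7 + \left(m - 4\right) = 7 + \left(-4 + m\right) = 3 + m$)
$o = 8$
$\left(u{\left(-64 \right)} + 80\right) + X{\left(o \right)} = \left(\left(3 - 64\right) + 80\right) + 8 = \left(-61 + 80\right) + 8 = 19 + 8 = 27$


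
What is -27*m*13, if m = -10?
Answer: 3510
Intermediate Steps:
-27*m*13 = -27*(-10)*13 = 270*13 = 3510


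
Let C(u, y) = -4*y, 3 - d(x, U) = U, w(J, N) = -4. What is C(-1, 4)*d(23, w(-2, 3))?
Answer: -112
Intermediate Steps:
d(x, U) = 3 - U
C(-1, 4)*d(23, w(-2, 3)) = (-4*4)*(3 - 1*(-4)) = -16*(3 + 4) = -16*7 = -112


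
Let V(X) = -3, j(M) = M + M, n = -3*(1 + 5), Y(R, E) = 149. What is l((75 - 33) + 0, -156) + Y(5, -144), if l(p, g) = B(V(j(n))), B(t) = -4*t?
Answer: 161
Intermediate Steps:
n = -18 (n = -3*6 = -18)
j(M) = 2*M
l(p, g) = 12 (l(p, g) = -4*(-3) = 12)
l((75 - 33) + 0, -156) + Y(5, -144) = 12 + 149 = 161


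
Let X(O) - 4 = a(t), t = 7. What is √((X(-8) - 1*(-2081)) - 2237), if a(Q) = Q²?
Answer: I*√103 ≈ 10.149*I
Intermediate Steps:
X(O) = 53 (X(O) = 4 + 7² = 4 + 49 = 53)
√((X(-8) - 1*(-2081)) - 2237) = √((53 - 1*(-2081)) - 2237) = √((53 + 2081) - 2237) = √(2134 - 2237) = √(-103) = I*√103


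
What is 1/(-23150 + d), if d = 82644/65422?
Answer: -32711/757218328 ≈ -4.3199e-5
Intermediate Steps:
d = 41322/32711 (d = 82644*(1/65422) = 41322/32711 ≈ 1.2632)
1/(-23150 + d) = 1/(-23150 + 41322/32711) = 1/(-757218328/32711) = -32711/757218328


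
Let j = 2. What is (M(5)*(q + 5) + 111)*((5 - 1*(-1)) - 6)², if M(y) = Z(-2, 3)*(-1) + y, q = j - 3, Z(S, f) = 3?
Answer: 0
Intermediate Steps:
q = -1 (q = 2 - 3 = -1)
M(y) = -3 + y (M(y) = 3*(-1) + y = -3 + y)
(M(5)*(q + 5) + 111)*((5 - 1*(-1)) - 6)² = ((-3 + 5)*(-1 + 5) + 111)*((5 - 1*(-1)) - 6)² = (2*4 + 111)*((5 + 1) - 6)² = (8 + 111)*(6 - 6)² = 119*0² = 119*0 = 0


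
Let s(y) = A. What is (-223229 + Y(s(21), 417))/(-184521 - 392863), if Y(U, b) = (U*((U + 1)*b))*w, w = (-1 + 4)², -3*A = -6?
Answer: 200711/577384 ≈ 0.34762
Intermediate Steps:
A = 2 (A = -⅓*(-6) = 2)
s(y) = 2
w = 9 (w = 3² = 9)
Y(U, b) = 9*U*b*(1 + U) (Y(U, b) = (U*((U + 1)*b))*9 = (U*((1 + U)*b))*9 = (U*(b*(1 + U)))*9 = (U*b*(1 + U))*9 = 9*U*b*(1 + U))
(-223229 + Y(s(21), 417))/(-184521 - 392863) = (-223229 + 9*2*417*(1 + 2))/(-184521 - 392863) = (-223229 + 9*2*417*3)/(-577384) = (-223229 + 22518)*(-1/577384) = -200711*(-1/577384) = 200711/577384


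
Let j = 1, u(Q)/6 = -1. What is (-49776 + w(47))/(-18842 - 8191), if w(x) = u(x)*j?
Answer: 16594/9011 ≈ 1.8415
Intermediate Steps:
u(Q) = -6 (u(Q) = 6*(-1) = -6)
w(x) = -6 (w(x) = -6*1 = -6)
(-49776 + w(47))/(-18842 - 8191) = (-49776 - 6)/(-18842 - 8191) = -49782/(-27033) = -49782*(-1/27033) = 16594/9011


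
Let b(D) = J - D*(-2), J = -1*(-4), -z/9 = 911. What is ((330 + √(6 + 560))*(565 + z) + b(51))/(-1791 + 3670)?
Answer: -2519114/1879 - 7634*√566/1879 ≈ -1437.3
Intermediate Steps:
z = -8199 (z = -9*911 = -8199)
J = 4
b(D) = 4 + 2*D (b(D) = 4 - D*(-2) = 4 - (-2)*D = 4 + 2*D)
((330 + √(6 + 560))*(565 + z) + b(51))/(-1791 + 3670) = ((330 + √(6 + 560))*(565 - 8199) + (4 + 2*51))/(-1791 + 3670) = ((330 + √566)*(-7634) + (4 + 102))/1879 = ((-2519220 - 7634*√566) + 106)*(1/1879) = (-2519114 - 7634*√566)*(1/1879) = -2519114/1879 - 7634*√566/1879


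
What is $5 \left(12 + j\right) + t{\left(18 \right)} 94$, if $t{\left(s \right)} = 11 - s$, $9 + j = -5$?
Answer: $-668$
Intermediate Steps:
$j = -14$ ($j = -9 - 5 = -14$)
$5 \left(12 + j\right) + t{\left(18 \right)} 94 = 5 \left(12 - 14\right) + \left(11 - 18\right) 94 = 5 \left(-2\right) + \left(11 - 18\right) 94 = -10 - 658 = -668$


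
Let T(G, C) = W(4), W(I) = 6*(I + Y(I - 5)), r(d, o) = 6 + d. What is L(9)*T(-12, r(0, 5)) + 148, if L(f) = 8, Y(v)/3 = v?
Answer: 196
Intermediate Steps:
Y(v) = 3*v
W(I) = -90 + 24*I (W(I) = 6*(I + 3*(I - 5)) = 6*(I + 3*(-5 + I)) = 6*(I + (-15 + 3*I)) = 6*(-15 + 4*I) = -90 + 24*I)
T(G, C) = 6 (T(G, C) = -90 + 24*4 = -90 + 96 = 6)
L(9)*T(-12, r(0, 5)) + 148 = 8*6 + 148 = 48 + 148 = 196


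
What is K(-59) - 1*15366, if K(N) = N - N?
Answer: -15366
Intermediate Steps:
K(N) = 0
K(-59) - 1*15366 = 0 - 1*15366 = 0 - 15366 = -15366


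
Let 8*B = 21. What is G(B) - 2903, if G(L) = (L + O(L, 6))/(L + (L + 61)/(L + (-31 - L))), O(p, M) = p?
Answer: -205462/71 ≈ -2893.8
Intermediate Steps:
B = 21/8 (B = (1/8)*21 = 21/8 ≈ 2.6250)
G(L) = 2*L/(-61/31 + 30*L/31) (G(L) = (L + L)/(L + (L + 61)/(L + (-31 - L))) = (2*L)/(L + (61 + L)/(-31)) = (2*L)/(L + (61 + L)*(-1/31)) = (2*L)/(L + (-61/31 - L/31)) = (2*L)/(-61/31 + 30*L/31) = 2*L/(-61/31 + 30*L/31))
G(B) - 2903 = 62*(21/8)/(-61 + 30*(21/8)) - 2903 = 62*(21/8)/(-61 + 315/4) - 2903 = 62*(21/8)/(71/4) - 2903 = 62*(21/8)*(4/71) - 2903 = 651/71 - 2903 = -205462/71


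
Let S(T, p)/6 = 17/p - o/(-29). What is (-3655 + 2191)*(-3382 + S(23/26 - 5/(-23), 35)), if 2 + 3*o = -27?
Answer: 173246832/35 ≈ 4.9499e+6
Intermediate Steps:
o = -29/3 (o = -⅔ + (⅓)*(-27) = -⅔ - 9 = -29/3 ≈ -9.6667)
S(T, p) = -2 + 102/p (S(T, p) = 6*(17/p - 1*(-29/3)/(-29)) = 6*(17/p + (29/3)*(-1/29)) = 6*(17/p - ⅓) = 6*(-⅓ + 17/p) = -2 + 102/p)
(-3655 + 2191)*(-3382 + S(23/26 - 5/(-23), 35)) = (-3655 + 2191)*(-3382 + (-2 + 102/35)) = -1464*(-3382 + (-2 + 102*(1/35))) = -1464*(-3382 + (-2 + 102/35)) = -1464*(-3382 + 32/35) = -1464*(-118338/35) = 173246832/35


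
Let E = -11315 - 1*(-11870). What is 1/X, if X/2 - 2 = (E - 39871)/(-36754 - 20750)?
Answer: 7188/38581 ≈ 0.18631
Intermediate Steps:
E = 555 (E = -11315 + 11870 = 555)
X = 38581/7188 (X = 4 + 2*((555 - 39871)/(-36754 - 20750)) = 4 + 2*(-39316/(-57504)) = 4 + 2*(-39316*(-1/57504)) = 4 + 2*(9829/14376) = 4 + 9829/7188 = 38581/7188 ≈ 5.3674)
1/X = 1/(38581/7188) = 7188/38581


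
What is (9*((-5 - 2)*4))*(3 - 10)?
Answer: 1764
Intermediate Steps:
(9*((-5 - 2)*4))*(3 - 10) = (9*(-7*4))*(-7) = (9*(-28))*(-7) = -252*(-7) = 1764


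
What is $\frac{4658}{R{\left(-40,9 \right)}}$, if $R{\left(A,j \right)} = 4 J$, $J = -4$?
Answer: $- \frac{2329}{8} \approx -291.13$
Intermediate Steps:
$R{\left(A,j \right)} = -16$ ($R{\left(A,j \right)} = 4 \left(-4\right) = -16$)
$\frac{4658}{R{\left(-40,9 \right)}} = \frac{4658}{-16} = 4658 \left(- \frac{1}{16}\right) = - \frac{2329}{8}$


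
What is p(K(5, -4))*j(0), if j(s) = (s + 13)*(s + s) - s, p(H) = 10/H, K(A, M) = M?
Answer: 0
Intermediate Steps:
j(s) = -s + 2*s*(13 + s) (j(s) = (13 + s)*(2*s) - s = 2*s*(13 + s) - s = -s + 2*s*(13 + s))
p(K(5, -4))*j(0) = (10/(-4))*(0*(25 + 2*0)) = (10*(-1/4))*(0*(25 + 0)) = -0*25 = -5/2*0 = 0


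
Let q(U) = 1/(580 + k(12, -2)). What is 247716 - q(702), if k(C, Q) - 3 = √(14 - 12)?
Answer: 84195447509/339887 + √2/339887 ≈ 2.4772e+5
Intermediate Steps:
k(C, Q) = 3 + √2 (k(C, Q) = 3 + √(14 - 12) = 3 + √2)
q(U) = 1/(583 + √2) (q(U) = 1/(580 + (3 + √2)) = 1/(583 + √2))
247716 - q(702) = 247716 - (583/339887 - √2/339887) = 247716 + (-583/339887 + √2/339887) = 84195447509/339887 + √2/339887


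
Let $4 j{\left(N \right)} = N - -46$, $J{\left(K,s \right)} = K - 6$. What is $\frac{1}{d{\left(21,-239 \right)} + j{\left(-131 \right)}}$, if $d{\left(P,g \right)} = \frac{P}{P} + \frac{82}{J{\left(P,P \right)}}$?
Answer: $- \frac{60}{887} \approx -0.067644$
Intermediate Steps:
$J{\left(K,s \right)} = -6 + K$
$j{\left(N \right)} = \frac{23}{2} + \frac{N}{4}$ ($j{\left(N \right)} = \frac{N - -46}{4} = \frac{N + 46}{4} = \frac{46 + N}{4} = \frac{23}{2} + \frac{N}{4}$)
$d{\left(P,g \right)} = 1 + \frac{82}{-6 + P}$ ($d{\left(P,g \right)} = \frac{P}{P} + \frac{82}{-6 + P} = 1 + \frac{82}{-6 + P}$)
$\frac{1}{d{\left(21,-239 \right)} + j{\left(-131 \right)}} = \frac{1}{\frac{76 + 21}{-6 + 21} + \left(\frac{23}{2} + \frac{1}{4} \left(-131\right)\right)} = \frac{1}{\frac{1}{15} \cdot 97 + \left(\frac{23}{2} - \frac{131}{4}\right)} = \frac{1}{\frac{1}{15} \cdot 97 - \frac{85}{4}} = \frac{1}{\frac{97}{15} - \frac{85}{4}} = \frac{1}{- \frac{887}{60}} = - \frac{60}{887}$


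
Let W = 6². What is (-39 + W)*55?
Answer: -165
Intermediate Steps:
W = 36
(-39 + W)*55 = (-39 + 36)*55 = -3*55 = -165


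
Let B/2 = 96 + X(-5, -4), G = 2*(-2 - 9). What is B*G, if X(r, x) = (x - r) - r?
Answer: -4488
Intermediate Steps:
G = -22 (G = 2*(-11) = -22)
X(r, x) = x - 2*r
B = 204 (B = 2*(96 + (-4 - 2*(-5))) = 2*(96 + (-4 + 10)) = 2*(96 + 6) = 2*102 = 204)
B*G = 204*(-22) = -4488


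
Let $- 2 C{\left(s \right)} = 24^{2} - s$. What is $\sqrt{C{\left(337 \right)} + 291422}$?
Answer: $\frac{\sqrt{1165210}}{2} \approx 539.72$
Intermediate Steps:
$C{\left(s \right)} = -288 + \frac{s}{2}$ ($C{\left(s \right)} = - \frac{24^{2} - s}{2} = - \frac{576 - s}{2} = -288 + \frac{s}{2}$)
$\sqrt{C{\left(337 \right)} + 291422} = \sqrt{\left(-288 + \frac{1}{2} \cdot 337\right) + 291422} = \sqrt{\left(-288 + \frac{337}{2}\right) + 291422} = \sqrt{- \frac{239}{2} + 291422} = \sqrt{\frac{582605}{2}} = \frac{\sqrt{1165210}}{2}$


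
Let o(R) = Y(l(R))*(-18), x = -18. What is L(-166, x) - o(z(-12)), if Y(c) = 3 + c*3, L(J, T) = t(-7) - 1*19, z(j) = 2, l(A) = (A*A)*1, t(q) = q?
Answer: 244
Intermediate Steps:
l(A) = A² (l(A) = A²*1 = A²)
L(J, T) = -26 (L(J, T) = -7 - 1*19 = -7 - 19 = -26)
Y(c) = 3 + 3*c
o(R) = -54 - 54*R² (o(R) = (3 + 3*R²)*(-18) = -54 - 54*R²)
L(-166, x) - o(z(-12)) = -26 - (-54 - 54*2²) = -26 - (-54 - 54*4) = -26 - (-54 - 216) = -26 - 1*(-270) = -26 + 270 = 244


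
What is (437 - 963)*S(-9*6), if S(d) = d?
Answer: 28404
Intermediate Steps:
(437 - 963)*S(-9*6) = (437 - 963)*(-9*6) = -526*(-54) = 28404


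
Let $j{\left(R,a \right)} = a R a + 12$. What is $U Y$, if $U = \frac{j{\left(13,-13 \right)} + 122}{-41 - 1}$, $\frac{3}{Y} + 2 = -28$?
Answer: $\frac{111}{20} \approx 5.55$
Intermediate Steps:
$Y = - \frac{1}{10}$ ($Y = \frac{3}{-2 - 28} = \frac{3}{-30} = 3 \left(- \frac{1}{30}\right) = - \frac{1}{10} \approx -0.1$)
$j{\left(R,a \right)} = 12 + R a^{2}$ ($j{\left(R,a \right)} = R a a + 12 = R a^{2} + 12 = 12 + R a^{2}$)
$U = - \frac{111}{2}$ ($U = \frac{\left(12 + 13 \left(-13\right)^{2}\right) + 122}{-41 - 1} = \frac{\left(12 + 13 \cdot 169\right) + 122}{-42} = \left(\left(12 + 2197\right) + 122\right) \left(- \frac{1}{42}\right) = \left(2209 + 122\right) \left(- \frac{1}{42}\right) = 2331 \left(- \frac{1}{42}\right) = - \frac{111}{2} \approx -55.5$)
$U Y = \left(- \frac{111}{2}\right) \left(- \frac{1}{10}\right) = \frac{111}{20}$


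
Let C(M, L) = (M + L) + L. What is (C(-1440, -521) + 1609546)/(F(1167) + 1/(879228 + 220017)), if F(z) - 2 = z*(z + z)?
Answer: 1766557066680/2994101546101 ≈ 0.59001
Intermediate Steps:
C(M, L) = M + 2*L (C(M, L) = (L + M) + L = M + 2*L)
F(z) = 2 + 2*z² (F(z) = 2 + z*(z + z) = 2 + z*(2*z) = 2 + 2*z²)
(C(-1440, -521) + 1609546)/(F(1167) + 1/(879228 + 220017)) = ((-1440 + 2*(-521)) + 1609546)/((2 + 2*1167²) + 1/(879228 + 220017)) = ((-1440 - 1042) + 1609546)/((2 + 2*1361889) + 1/1099245) = (-2482 + 1609546)/((2 + 2723778) + 1/1099245) = 1607064/(2723780 + 1/1099245) = 1607064/(2994101546101/1099245) = 1607064*(1099245/2994101546101) = 1766557066680/2994101546101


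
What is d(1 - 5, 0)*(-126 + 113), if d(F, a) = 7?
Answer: -91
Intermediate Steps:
d(1 - 5, 0)*(-126 + 113) = 7*(-126 + 113) = 7*(-13) = -91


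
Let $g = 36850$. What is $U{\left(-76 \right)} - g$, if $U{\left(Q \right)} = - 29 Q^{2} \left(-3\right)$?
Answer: $465662$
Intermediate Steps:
$U{\left(Q \right)} = 87 Q^{2}$
$U{\left(-76 \right)} - g = 87 \left(-76\right)^{2} - 36850 = 87 \cdot 5776 - 36850 = 502512 - 36850 = 465662$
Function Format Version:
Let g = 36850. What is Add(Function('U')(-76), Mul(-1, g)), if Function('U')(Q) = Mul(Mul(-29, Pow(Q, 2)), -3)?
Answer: 465662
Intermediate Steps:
Function('U')(Q) = Mul(87, Pow(Q, 2))
Add(Function('U')(-76), Mul(-1, g)) = Add(Mul(87, Pow(-76, 2)), Mul(-1, 36850)) = Add(Mul(87, 5776), -36850) = Add(502512, -36850) = 465662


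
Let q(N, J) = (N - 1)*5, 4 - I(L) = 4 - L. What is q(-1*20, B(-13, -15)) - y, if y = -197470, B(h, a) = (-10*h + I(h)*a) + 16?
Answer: 197365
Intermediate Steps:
I(L) = L (I(L) = 4 - (4 - L) = 4 + (-4 + L) = L)
B(h, a) = 16 - 10*h + a*h (B(h, a) = (-10*h + h*a) + 16 = (-10*h + a*h) + 16 = 16 - 10*h + a*h)
q(N, J) = -5 + 5*N (q(N, J) = (-1 + N)*5 = -5 + 5*N)
q(-1*20, B(-13, -15)) - y = (-5 + 5*(-1*20)) - 1*(-197470) = (-5 + 5*(-20)) + 197470 = (-5 - 100) + 197470 = -105 + 197470 = 197365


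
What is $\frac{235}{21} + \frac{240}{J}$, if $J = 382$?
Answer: $\frac{47405}{4011} \approx 11.819$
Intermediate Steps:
$\frac{235}{21} + \frac{240}{J} = \frac{235}{21} + \frac{240}{382} = 235 \cdot \frac{1}{21} + 240 \cdot \frac{1}{382} = \frac{235}{21} + \frac{120}{191} = \frac{47405}{4011}$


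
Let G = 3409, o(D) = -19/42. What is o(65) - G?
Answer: -143197/42 ≈ -3409.5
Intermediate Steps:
o(D) = -19/42 (o(D) = -19*1/42 = -19/42)
o(65) - G = -19/42 - 1*3409 = -19/42 - 3409 = -143197/42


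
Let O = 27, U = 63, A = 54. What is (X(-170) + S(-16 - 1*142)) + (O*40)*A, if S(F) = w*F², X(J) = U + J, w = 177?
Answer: 4476841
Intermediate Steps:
X(J) = 63 + J
S(F) = 177*F²
(X(-170) + S(-16 - 1*142)) + (O*40)*A = ((63 - 170) + 177*(-16 - 1*142)²) + (27*40)*54 = (-107 + 177*(-16 - 142)²) + 1080*54 = (-107 + 177*(-158)²) + 58320 = (-107 + 177*24964) + 58320 = (-107 + 4418628) + 58320 = 4418521 + 58320 = 4476841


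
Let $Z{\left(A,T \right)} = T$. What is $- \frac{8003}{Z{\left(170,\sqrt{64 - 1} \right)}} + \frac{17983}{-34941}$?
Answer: $- \frac{17983}{34941} - \frac{8003 \sqrt{7}}{21} \approx -1008.8$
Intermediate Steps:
$- \frac{8003}{Z{\left(170,\sqrt{64 - 1} \right)}} + \frac{17983}{-34941} = - \frac{8003}{\sqrt{64 - 1}} + \frac{17983}{-34941} = - \frac{8003}{\sqrt{63}} + 17983 \left(- \frac{1}{34941}\right) = - \frac{8003}{3 \sqrt{7}} - \frac{17983}{34941} = - 8003 \frac{\sqrt{7}}{21} - \frac{17983}{34941} = - \frac{8003 \sqrt{7}}{21} - \frac{17983}{34941} = - \frac{17983}{34941} - \frac{8003 \sqrt{7}}{21}$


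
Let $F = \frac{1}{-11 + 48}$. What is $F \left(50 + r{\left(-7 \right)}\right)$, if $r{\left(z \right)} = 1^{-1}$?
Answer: $\frac{51}{37} \approx 1.3784$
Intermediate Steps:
$r{\left(z \right)} = 1$
$F = \frac{1}{37} \approx 0.027027$
$F \left(50 + r{\left(-7 \right)}\right) = \frac{50 + 1}{37} = \frac{1}{37} \cdot 51 = \frac{51}{37}$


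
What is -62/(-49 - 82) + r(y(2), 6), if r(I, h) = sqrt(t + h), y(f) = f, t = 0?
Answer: 62/131 + sqrt(6) ≈ 2.9228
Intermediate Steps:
r(I, h) = sqrt(h) (r(I, h) = sqrt(0 + h) = sqrt(h))
-62/(-49 - 82) + r(y(2), 6) = -62/(-49 - 82) + sqrt(6) = -62/(-131) + sqrt(6) = -62*(-1/131) + sqrt(6) = 62/131 + sqrt(6)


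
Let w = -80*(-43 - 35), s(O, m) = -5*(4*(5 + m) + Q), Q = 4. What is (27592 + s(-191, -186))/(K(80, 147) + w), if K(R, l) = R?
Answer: 3899/790 ≈ 4.9354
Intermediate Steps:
s(O, m) = -120 - 20*m (s(O, m) = -5*(4*(5 + m) + 4) = -5*((20 + 4*m) + 4) = -5*(24 + 4*m) = -120 - 20*m)
w = 6240 (w = -80*(-78) = 6240)
(27592 + s(-191, -186))/(K(80, 147) + w) = (27592 + (-120 - 20*(-186)))/(80 + 6240) = (27592 + (-120 + 3720))/6320 = (27592 + 3600)*(1/6320) = 31192*(1/6320) = 3899/790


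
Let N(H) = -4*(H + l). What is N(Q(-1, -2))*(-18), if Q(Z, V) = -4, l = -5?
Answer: -648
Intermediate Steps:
N(H) = 20 - 4*H (N(H) = -4*(H - 5) = -4*(-5 + H) = 20 - 4*H)
N(Q(-1, -2))*(-18) = (20 - 4*(-4))*(-18) = (20 + 16)*(-18) = 36*(-18) = -648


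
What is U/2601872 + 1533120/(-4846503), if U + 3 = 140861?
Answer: -551052213511/2101663408936 ≈ -0.26220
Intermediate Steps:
U = 140858 (U = -3 + 140861 = 140858)
U/2601872 + 1533120/(-4846503) = 140858/2601872 + 1533120/(-4846503) = 140858*(1/2601872) + 1533120*(-1/4846503) = 70429/1300936 - 511040/1615501 = -551052213511/2101663408936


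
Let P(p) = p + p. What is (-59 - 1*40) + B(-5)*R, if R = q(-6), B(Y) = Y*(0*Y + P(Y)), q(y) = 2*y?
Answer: -699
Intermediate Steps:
P(p) = 2*p
B(Y) = 2*Y**2 (B(Y) = Y*(0*Y + 2*Y) = Y*(0 + 2*Y) = Y*(2*Y) = 2*Y**2)
R = -12 (R = 2*(-6) = -12)
(-59 - 1*40) + B(-5)*R = (-59 - 1*40) + (2*(-5)**2)*(-12) = (-59 - 40) + (2*25)*(-12) = -99 + 50*(-12) = -99 - 600 = -699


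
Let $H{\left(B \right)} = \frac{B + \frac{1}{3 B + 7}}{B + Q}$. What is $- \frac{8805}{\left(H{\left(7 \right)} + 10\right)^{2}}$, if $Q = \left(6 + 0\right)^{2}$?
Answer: $- \frac{4254622960}{49914723} \approx -85.238$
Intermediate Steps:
$Q = 36$ ($Q = 6^{2} = 36$)
$H{\left(B \right)} = \frac{B + \frac{1}{7 + 3 B}}{36 + B}$ ($H{\left(B \right)} = \frac{B + \frac{1}{3 B + 7}}{B + 36} = \frac{B + \frac{1}{7 + 3 B}}{36 + B}$)
$- \frac{8805}{\left(H{\left(7 \right)} + 10\right)^{2}} = - \frac{8805}{\left(\frac{1 + 3 \cdot 7^{2} + 7 \cdot 7}{252 + 3 \cdot 7^{2} + 115 \cdot 7} + 10\right)^{2}} = - \frac{8805}{\left(\frac{1 + 3 \cdot 49 + 49}{252 + 3 \cdot 49 + 805} + 10\right)^{2}} = - \frac{8805}{\left(\frac{1 + 147 + 49}{252 + 147 + 805} + 10\right)^{2}} = - \frac{8805}{\left(\frac{1}{1204} \cdot 197 + 10\right)^{2}} = - \frac{8805}{\left(\frac{197}{1204} + 10\right)^{2}} = - \frac{8805}{\left(\frac{12237}{1204}\right)^{2}} = - \frac{8805}{\frac{149744169}{1449616}} = \left(-8805\right) \frac{1449616}{149744169} = - \frac{4254622960}{49914723}$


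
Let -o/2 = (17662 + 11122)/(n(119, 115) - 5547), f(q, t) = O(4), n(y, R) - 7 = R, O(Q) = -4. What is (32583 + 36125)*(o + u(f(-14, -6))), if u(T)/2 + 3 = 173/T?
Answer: -4360450158/775 ≈ -5.6264e+6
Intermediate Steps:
n(y, R) = 7 + R
f(q, t) = -4
u(T) = -6 + 346/T (u(T) = -6 + 2*(173/T) = -6 + 346/T)
o = 8224/775 (o = -2*(17662 + 11122)/((7 + 115) - 5547) = -57568/(122 - 5547) = -57568/(-5425) = -57568*(-1)/5425 = -2*(-4112/775) = 8224/775 ≈ 10.612)
(32583 + 36125)*(o + u(f(-14, -6))) = (32583 + 36125)*(8224/775 + (-6 + 346/(-4))) = 68708*(8224/775 + (-6 + 346*(-¼))) = 68708*(8224/775 + (-6 - 173/2)) = 68708*(8224/775 - 185/2) = 68708*(-126927/1550) = -4360450158/775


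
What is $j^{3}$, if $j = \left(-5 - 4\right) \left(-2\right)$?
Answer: $5832$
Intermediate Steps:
$j = 18$ ($j = \left(-9\right) \left(-2\right) = 18$)
$j^{3} = 18^{3} = 5832$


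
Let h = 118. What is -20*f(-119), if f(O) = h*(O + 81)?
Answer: 89680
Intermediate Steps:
f(O) = 9558 + 118*O (f(O) = 118*(O + 81) = 118*(81 + O) = 9558 + 118*O)
-20*f(-119) = -20*(9558 + 118*(-119)) = -20*(9558 - 14042) = -20*(-4484) = 89680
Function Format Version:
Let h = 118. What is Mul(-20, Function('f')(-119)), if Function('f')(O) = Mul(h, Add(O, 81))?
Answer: 89680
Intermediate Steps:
Function('f')(O) = Add(9558, Mul(118, O)) (Function('f')(O) = Mul(118, Add(O, 81)) = Mul(118, Add(81, O)) = Add(9558, Mul(118, O)))
Mul(-20, Function('f')(-119)) = Mul(-20, Add(9558, Mul(118, -119))) = Mul(-20, Add(9558, -14042)) = Mul(-20, -4484) = 89680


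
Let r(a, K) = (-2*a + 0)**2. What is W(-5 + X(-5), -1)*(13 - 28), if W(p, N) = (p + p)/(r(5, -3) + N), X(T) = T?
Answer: 100/33 ≈ 3.0303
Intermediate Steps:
r(a, K) = 4*a**2 (r(a, K) = (-2*a)**2 = 4*a**2)
W(p, N) = 2*p/(100 + N) (W(p, N) = (p + p)/(4*5**2 + N) = (2*p)/(4*25 + N) = (2*p)/(100 + N) = 2*p/(100 + N))
W(-5 + X(-5), -1)*(13 - 28) = (2*(-5 - 5)/(100 - 1))*(13 - 28) = (2*(-10)/99)*(-15) = (2*(-10)*(1/99))*(-15) = -20/99*(-15) = 100/33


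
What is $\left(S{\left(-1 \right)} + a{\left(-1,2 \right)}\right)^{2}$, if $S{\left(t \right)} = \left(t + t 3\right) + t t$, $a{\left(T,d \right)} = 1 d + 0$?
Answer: $1$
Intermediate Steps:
$a{\left(T,d \right)} = d$ ($a{\left(T,d \right)} = d + 0 = d$)
$S{\left(t \right)} = t^{2} + 4 t$ ($S{\left(t \right)} = \left(t + 3 t\right) + t^{2} = 4 t + t^{2} = t^{2} + 4 t$)
$\left(S{\left(-1 \right)} + a{\left(-1,2 \right)}\right)^{2} = \left(- (4 - 1) + 2\right)^{2} = \left(\left(-1\right) 3 + 2\right)^{2} = \left(-3 + 2\right)^{2} = \left(-1\right)^{2} = 1$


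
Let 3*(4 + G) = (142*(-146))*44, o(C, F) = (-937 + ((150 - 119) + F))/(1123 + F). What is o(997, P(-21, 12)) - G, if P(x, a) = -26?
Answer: 1000702544/3291 ≈ 3.0407e+5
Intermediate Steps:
o(C, F) = (-906 + F)/(1123 + F) (o(C, F) = (-937 + (31 + F))/(1123 + F) = (-906 + F)/(1123 + F))
G = -912220/3 (G = -4 + ((142*(-146))*44)/3 = -4 + (-20732*44)/3 = -4 + (⅓)*(-912208) = -4 - 912208/3 = -912220/3 ≈ -3.0407e+5)
o(997, P(-21, 12)) - G = (-906 - 26)/(1123 - 26) - 1*(-912220/3) = -932/1097 + 912220/3 = 1000702544/3291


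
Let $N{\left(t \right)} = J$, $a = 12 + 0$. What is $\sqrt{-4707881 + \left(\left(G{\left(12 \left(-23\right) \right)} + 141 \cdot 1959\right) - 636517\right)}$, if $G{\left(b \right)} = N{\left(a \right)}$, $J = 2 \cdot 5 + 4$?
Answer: $i \sqrt{5068165} \approx 2251.3 i$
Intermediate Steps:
$a = 12$
$J = 14$ ($J = 10 + 4 = 14$)
$N{\left(t \right)} = 14$
$G{\left(b \right)} = 14$
$\sqrt{-4707881 + \left(\left(G{\left(12 \left(-23\right) \right)} + 141 \cdot 1959\right) - 636517\right)} = \sqrt{-4707881 + \left(\left(14 + 141 \cdot 1959\right) - 636517\right)} = \sqrt{-4707881 + \left(\left(14 + 276219\right) - 636517\right)} = \sqrt{-4707881 + \left(276233 - 636517\right)} = \sqrt{-4707881 - 360284} = \sqrt{-5068165} = i \sqrt{5068165}$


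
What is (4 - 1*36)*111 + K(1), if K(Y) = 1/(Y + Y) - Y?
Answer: -7105/2 ≈ -3552.5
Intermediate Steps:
K(Y) = 1/(2*Y) - Y
(4 - 1*36)*111 + K(1) = (4 - 1*36)*111 + ((½)/1 - 1*1) = (4 - 36)*111 + ((½)*1 - 1) = -32*111 + (½ - 1) = -3552 - ½ = -7105/2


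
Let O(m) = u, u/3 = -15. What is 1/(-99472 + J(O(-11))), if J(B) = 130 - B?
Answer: -1/99297 ≈ -1.0071e-5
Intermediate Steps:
u = -45 (u = 3*(-15) = -45)
O(m) = -45
1/(-99472 + J(O(-11))) = 1/(-99472 + (130 - 1*(-45))) = 1/(-99472 + (130 + 45)) = 1/(-99472 + 175) = 1/(-99297) = -1/99297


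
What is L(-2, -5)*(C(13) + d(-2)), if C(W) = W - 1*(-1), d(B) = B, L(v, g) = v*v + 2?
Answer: 72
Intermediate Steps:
L(v, g) = 2 + v**2 (L(v, g) = v**2 + 2 = 2 + v**2)
C(W) = 1 + W (C(W) = W + 1 = 1 + W)
L(-2, -5)*(C(13) + d(-2)) = (2 + (-2)**2)*((1 + 13) - 2) = (2 + 4)*(14 - 2) = 6*12 = 72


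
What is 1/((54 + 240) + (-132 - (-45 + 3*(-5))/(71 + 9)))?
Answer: 4/651 ≈ 0.0061444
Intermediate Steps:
1/((54 + 240) + (-132 - (-45 + 3*(-5))/(71 + 9))) = 1/(294 + (-132 - (-45 - 15)/80)) = 1/(294 + (-132 - (-60)/80)) = 1/(294 + (-132 - 1*(-¾))) = 1/(294 + (-132 + ¾)) = 1/(294 - 525/4) = 1/(651/4) = 4/651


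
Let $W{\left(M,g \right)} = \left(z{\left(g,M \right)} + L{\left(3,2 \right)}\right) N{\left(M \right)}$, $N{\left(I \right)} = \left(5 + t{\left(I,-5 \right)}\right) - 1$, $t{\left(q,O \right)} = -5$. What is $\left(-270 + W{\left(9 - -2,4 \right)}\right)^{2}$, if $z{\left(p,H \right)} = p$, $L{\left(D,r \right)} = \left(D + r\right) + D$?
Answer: $79524$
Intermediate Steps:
$L{\left(D,r \right)} = r + 2 D$
$N{\left(I \right)} = -1$ ($N{\left(I \right)} = \left(5 - 5\right) - 1 = 0 - 1 = -1$)
$W{\left(M,g \right)} = -8 - g$ ($W{\left(M,g \right)} = \left(g + \left(2 + 2 \cdot 3\right)\right) \left(-1\right) = \left(g + \left(2 + 6\right)\right) \left(-1\right) = \left(g + 8\right) \left(-1\right) = \left(8 + g\right) \left(-1\right) = -8 - g$)
$\left(-270 + W{\left(9 - -2,4 \right)}\right)^{2} = \left(-270 - 12\right)^{2} = \left(-282\right)^{2} = 79524$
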